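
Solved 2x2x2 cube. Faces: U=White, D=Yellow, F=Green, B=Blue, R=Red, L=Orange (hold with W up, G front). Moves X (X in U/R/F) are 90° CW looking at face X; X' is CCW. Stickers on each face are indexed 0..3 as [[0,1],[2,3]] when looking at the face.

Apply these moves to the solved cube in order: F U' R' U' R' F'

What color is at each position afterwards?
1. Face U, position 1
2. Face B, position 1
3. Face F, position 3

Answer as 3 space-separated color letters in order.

After move 1 (F): F=GGGG U=WWOO R=WRWR D=RRYY L=OYOY
After move 2 (U'): U=WOWO F=OYGG R=GGWR B=WRBB L=BBOY
After move 3 (R'): R=GRGW U=WBWW F=OOGO D=RYYG B=YRRB
After move 4 (U'): U=BWWW F=BBGO R=OOGW B=GRRB L=YROY
After move 5 (R'): R=OWOG U=BRWG F=BWGW D=RBYO B=GRYB
After move 6 (F'): F=WWBG U=BROO R=BWRG D=RYYO L=YGOW
Query 1: U[1] = R
Query 2: B[1] = R
Query 3: F[3] = G

Answer: R R G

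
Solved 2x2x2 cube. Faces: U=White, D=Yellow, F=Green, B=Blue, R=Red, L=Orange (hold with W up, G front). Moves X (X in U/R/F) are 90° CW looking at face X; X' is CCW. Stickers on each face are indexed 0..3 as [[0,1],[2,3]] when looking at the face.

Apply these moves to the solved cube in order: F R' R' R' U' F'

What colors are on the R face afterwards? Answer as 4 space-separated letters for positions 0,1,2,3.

After move 1 (F): F=GGGG U=WWOO R=WRWR D=RRYY L=OYOY
After move 2 (R'): R=RRWW U=WBOB F=GWGO D=RGYG B=YBRB
After move 3 (R'): R=RWRW U=WROY F=GBGB D=RWYO B=GBGB
After move 4 (R'): R=WWRR U=WGOG F=GRGY D=RBYB B=OBWB
After move 5 (U'): U=GGWO F=OYGY R=GRRR B=WWWB L=OBOY
After move 6 (F'): F=YYOG U=GGGR R=BRRR D=BYYB L=OOOW
Query: R face = BRRR

Answer: B R R R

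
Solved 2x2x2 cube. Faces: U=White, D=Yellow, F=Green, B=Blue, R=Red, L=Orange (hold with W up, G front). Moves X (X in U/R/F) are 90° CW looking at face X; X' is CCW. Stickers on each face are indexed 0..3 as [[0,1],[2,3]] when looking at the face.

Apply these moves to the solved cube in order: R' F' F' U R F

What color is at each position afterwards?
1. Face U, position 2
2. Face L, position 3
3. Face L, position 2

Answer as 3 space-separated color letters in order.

After move 1 (R'): R=RRRR U=WBWB F=GWGW D=YGYG B=YBYB
After move 2 (F'): F=WWGG U=WBRR R=GRYR D=OOYG L=OBOW
After move 3 (F'): F=WGWG U=WBGY R=OROR D=BWYG L=OROR
After move 4 (U): U=GWYB F=ORWG R=YBOR B=ORYB L=WGOR
After move 5 (R): R=OYRB U=GRYG F=OWWG D=BYYO B=BRWB
After move 6 (F): F=WOGW U=GRRG R=YYGB D=ROYO L=WBOY
Query 1: U[2] = R
Query 2: L[3] = Y
Query 3: L[2] = O

Answer: R Y O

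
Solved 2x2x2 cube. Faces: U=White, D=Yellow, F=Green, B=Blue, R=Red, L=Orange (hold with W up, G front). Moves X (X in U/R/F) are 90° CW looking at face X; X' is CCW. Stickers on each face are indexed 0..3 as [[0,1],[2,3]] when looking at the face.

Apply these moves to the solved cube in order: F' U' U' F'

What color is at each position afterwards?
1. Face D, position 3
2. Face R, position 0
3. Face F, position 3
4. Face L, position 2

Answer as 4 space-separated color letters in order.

After move 1 (F'): F=GGGG U=WWRR R=YRYR D=OOYY L=OWOW
After move 2 (U'): U=WRWR F=OWGG R=GGYR B=YRBB L=BBOW
After move 3 (U'): U=RRWW F=BBGG R=OWYR B=GGBB L=YROW
After move 4 (F'): F=BGBG U=RROY R=OWOR D=RWYY L=YWOW
Query 1: D[3] = Y
Query 2: R[0] = O
Query 3: F[3] = G
Query 4: L[2] = O

Answer: Y O G O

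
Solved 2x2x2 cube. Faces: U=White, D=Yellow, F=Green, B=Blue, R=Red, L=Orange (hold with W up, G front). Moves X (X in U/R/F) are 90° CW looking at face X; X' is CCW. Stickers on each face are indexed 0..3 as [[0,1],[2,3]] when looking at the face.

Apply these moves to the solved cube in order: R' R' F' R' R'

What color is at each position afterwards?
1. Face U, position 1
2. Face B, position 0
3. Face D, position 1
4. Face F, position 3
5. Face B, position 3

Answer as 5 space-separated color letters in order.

Answer: O G Y G B

Derivation:
After move 1 (R'): R=RRRR U=WBWB F=GWGW D=YGYG B=YBYB
After move 2 (R'): R=RRRR U=WYWY F=GBGB D=YWYW B=GBGB
After move 3 (F'): F=BBGG U=WYRR R=WRYR D=OOYW L=OYOW
After move 4 (R'): R=RRWY U=WGRG F=BYGR D=OBYG B=WBOB
After move 5 (R'): R=RYRW U=WORW F=BGGG D=OYYR B=GBBB
Query 1: U[1] = O
Query 2: B[0] = G
Query 3: D[1] = Y
Query 4: F[3] = G
Query 5: B[3] = B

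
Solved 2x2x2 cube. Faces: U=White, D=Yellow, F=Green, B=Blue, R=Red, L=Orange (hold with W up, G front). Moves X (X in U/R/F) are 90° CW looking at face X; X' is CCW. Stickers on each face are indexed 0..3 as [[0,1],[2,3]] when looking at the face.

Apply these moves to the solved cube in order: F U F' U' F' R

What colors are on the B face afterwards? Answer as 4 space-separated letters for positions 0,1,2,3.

After move 1 (F): F=GGGG U=WWOO R=WRWR D=RRYY L=OYOY
After move 2 (U): U=OWOW F=WRGG R=BBWR B=OYBB L=GGOY
After move 3 (F'): F=RGWG U=OWBW R=RBRR D=GYYY L=GWOO
After move 4 (U'): U=WWOB F=GWWG R=RGRR B=RBBB L=OYOO
After move 5 (F'): F=WGGW U=WWRR R=YGGR D=YOYY L=OBOO
After move 6 (R): R=GYRG U=WGRW F=WOGY D=YBYR B=RBWB
Query: B face = RBWB

Answer: R B W B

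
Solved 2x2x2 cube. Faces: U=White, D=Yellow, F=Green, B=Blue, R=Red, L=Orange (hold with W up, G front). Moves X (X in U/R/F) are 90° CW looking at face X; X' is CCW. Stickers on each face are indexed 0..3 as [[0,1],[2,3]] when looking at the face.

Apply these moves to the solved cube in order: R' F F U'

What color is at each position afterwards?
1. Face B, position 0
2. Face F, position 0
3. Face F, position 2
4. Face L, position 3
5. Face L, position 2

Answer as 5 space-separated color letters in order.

After move 1 (R'): R=RRRR U=WBWB F=GWGW D=YGYG B=YBYB
After move 2 (F): F=GGWW U=WBOO R=WRBR D=RRYG L=OYOG
After move 3 (F): F=WGWG U=WBGY R=OROR D=BWYG L=OROR
After move 4 (U'): U=BYWG F=ORWG R=WGOR B=ORYB L=YBOR
Query 1: B[0] = O
Query 2: F[0] = O
Query 3: F[2] = W
Query 4: L[3] = R
Query 5: L[2] = O

Answer: O O W R O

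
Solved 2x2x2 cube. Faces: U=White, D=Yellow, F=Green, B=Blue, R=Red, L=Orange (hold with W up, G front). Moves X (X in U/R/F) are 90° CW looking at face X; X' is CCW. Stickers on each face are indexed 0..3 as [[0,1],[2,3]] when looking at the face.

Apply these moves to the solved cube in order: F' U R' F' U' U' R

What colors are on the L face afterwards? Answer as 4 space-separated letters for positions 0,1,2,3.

After move 1 (F'): F=GGGG U=WWRR R=YRYR D=OOYY L=OWOW
After move 2 (U): U=RWRW F=YRGG R=BBYR B=OWBB L=GGOW
After move 3 (R'): R=BRBY U=RBRO F=YWGW D=ORYG B=YWOB
After move 4 (F'): F=WWYG U=RBBB R=RROY D=GWYG L=GOOR
After move 5 (U'): U=BBRB F=GOYG R=WWOY B=RROB L=YWOR
After move 6 (U'): U=BBBR F=YWYG R=GOOY B=WWOB L=RROR
After move 7 (R): R=OGYO U=BWBG F=YWYG D=GOYW B=RWBB
Query: L face = RROR

Answer: R R O R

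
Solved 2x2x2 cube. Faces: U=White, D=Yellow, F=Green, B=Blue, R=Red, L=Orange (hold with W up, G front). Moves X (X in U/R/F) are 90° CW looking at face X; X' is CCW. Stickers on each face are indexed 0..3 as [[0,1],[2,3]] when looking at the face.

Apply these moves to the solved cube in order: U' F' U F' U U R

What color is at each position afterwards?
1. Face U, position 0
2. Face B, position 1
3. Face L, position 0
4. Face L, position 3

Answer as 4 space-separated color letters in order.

After move 1 (U'): U=WWWW F=OOGG R=GGRR B=RRBB L=BBOO
After move 2 (F'): F=OGOG U=WWGR R=YGYR D=BOYY L=BWOW
After move 3 (U): U=GWRW F=YGOG R=RRYR B=BWBB L=OGOW
After move 4 (F'): F=GGYO U=GWRY R=ORBR D=GWYY L=OWOR
After move 5 (U): U=RGYW F=ORYO R=BWBR B=OWBB L=GGOR
After move 6 (U): U=YRWG F=BWYO R=OWBR B=GGBB L=OROR
After move 7 (R): R=BORW U=YWWO F=BWYY D=GBYG B=GGRB
Query 1: U[0] = Y
Query 2: B[1] = G
Query 3: L[0] = O
Query 4: L[3] = R

Answer: Y G O R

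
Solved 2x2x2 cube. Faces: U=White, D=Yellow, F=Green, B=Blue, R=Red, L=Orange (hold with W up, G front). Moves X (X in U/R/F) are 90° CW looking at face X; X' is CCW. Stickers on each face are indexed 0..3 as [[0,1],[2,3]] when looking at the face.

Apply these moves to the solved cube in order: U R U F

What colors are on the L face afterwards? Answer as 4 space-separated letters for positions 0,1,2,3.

After move 1 (U): U=WWWW F=RRGG R=BBRR B=OOBB L=GGOO
After move 2 (R): R=RBRB U=WRWG F=RYGY D=YBYO B=WOWB
After move 3 (U): U=WWGR F=RBGY R=WORB B=GGWB L=RYOO
After move 4 (F): F=GRYB U=WWOY R=GORB D=RWYO L=RYOB
Query: L face = RYOB

Answer: R Y O B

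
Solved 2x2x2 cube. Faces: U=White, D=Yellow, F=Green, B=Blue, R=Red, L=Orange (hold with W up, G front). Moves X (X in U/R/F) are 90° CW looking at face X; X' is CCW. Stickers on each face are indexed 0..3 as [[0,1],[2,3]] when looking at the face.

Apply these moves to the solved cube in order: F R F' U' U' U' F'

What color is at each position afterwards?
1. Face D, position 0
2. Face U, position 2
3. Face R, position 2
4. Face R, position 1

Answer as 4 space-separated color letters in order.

Answer: Y O Y B

Derivation:
After move 1 (F): F=GGGG U=WWOO R=WRWR D=RRYY L=OYOY
After move 2 (R): R=WWRR U=WGOG F=GRGY D=RBYB B=OBWB
After move 3 (F'): F=RYGG U=WGWR R=BWRR D=YYYB L=OGOO
After move 4 (U'): U=GRWW F=OGGG R=RYRR B=BWWB L=OBOO
After move 5 (U'): U=RWGW F=OBGG R=OGRR B=RYWB L=BWOO
After move 6 (U'): U=WWRG F=BWGG R=OBRR B=OGWB L=RYOO
After move 7 (F'): F=WGBG U=WWOR R=YBYR D=YOYB L=RGOR
Query 1: D[0] = Y
Query 2: U[2] = O
Query 3: R[2] = Y
Query 4: R[1] = B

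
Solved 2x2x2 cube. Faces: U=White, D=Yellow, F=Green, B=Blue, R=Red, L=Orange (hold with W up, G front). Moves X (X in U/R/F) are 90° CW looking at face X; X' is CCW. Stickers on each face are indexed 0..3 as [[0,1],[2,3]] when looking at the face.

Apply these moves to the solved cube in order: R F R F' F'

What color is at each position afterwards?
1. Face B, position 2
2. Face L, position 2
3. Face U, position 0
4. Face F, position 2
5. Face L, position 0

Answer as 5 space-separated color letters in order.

After move 1 (R): R=RRRR U=WGWG F=GYGY D=YBYB B=WBWB
After move 2 (F): F=GGYY U=WGOO R=WRGR D=RRYB L=OYOB
After move 3 (R): R=GWRR U=WGOY F=GRYB D=RWYW B=OBGB
After move 4 (F'): F=RBGY U=WGGR R=WWRR D=YBYW L=OYOO
After move 5 (F'): F=BYRG U=WGWR R=BWYR D=YOYW L=OROG
Query 1: B[2] = G
Query 2: L[2] = O
Query 3: U[0] = W
Query 4: F[2] = R
Query 5: L[0] = O

Answer: G O W R O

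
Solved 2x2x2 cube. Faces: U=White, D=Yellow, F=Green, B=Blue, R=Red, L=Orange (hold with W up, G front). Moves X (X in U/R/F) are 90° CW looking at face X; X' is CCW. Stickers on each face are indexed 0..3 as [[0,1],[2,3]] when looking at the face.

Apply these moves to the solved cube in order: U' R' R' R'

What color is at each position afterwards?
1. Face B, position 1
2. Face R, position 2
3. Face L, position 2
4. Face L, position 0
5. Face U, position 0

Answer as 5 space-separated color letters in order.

After move 1 (U'): U=WWWW F=OOGG R=GGRR B=RRBB L=BBOO
After move 2 (R'): R=GRGR U=WBWR F=OWGW D=YOYG B=YRYB
After move 3 (R'): R=RRGG U=WYWY F=OBGR D=YWYW B=GROB
After move 4 (R'): R=RGRG U=WOWG F=OYGY D=YBYR B=WRWB
Query 1: B[1] = R
Query 2: R[2] = R
Query 3: L[2] = O
Query 4: L[0] = B
Query 5: U[0] = W

Answer: R R O B W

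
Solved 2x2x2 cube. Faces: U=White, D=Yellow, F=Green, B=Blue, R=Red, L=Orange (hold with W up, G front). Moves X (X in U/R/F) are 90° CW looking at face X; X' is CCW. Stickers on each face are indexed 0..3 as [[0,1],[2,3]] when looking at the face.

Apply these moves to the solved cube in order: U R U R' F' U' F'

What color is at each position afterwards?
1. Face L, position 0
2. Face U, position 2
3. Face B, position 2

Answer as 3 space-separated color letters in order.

Answer: O W B

Derivation:
After move 1 (U): U=WWWW F=RRGG R=BBRR B=OOBB L=GGOO
After move 2 (R): R=RBRB U=WRWG F=RYGY D=YBYO B=WOWB
After move 3 (U): U=WWGR F=RBGY R=WORB B=GGWB L=RYOO
After move 4 (R'): R=OBWR U=WWGG F=RWGR D=YBYY B=OGBB
After move 5 (F'): F=WRRG U=WWOW R=BBYR D=YOYY L=RGOG
After move 6 (U'): U=WWWO F=RGRG R=WRYR B=BBBB L=OGOG
After move 7 (F'): F=GGRR U=WWWY R=ORYR D=GGYY L=OOOW
Query 1: L[0] = O
Query 2: U[2] = W
Query 3: B[2] = B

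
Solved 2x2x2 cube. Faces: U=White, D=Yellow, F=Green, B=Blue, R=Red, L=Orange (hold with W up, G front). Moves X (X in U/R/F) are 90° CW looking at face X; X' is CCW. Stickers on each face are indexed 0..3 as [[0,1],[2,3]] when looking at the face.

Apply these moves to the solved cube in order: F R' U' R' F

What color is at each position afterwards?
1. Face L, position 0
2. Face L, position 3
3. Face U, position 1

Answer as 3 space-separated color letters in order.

Answer: Y Y R

Derivation:
After move 1 (F): F=GGGG U=WWOO R=WRWR D=RRYY L=OYOY
After move 2 (R'): R=RRWW U=WBOB F=GWGO D=RGYG B=YBRB
After move 3 (U'): U=BBWO F=OYGO R=GWWW B=RRRB L=YBOY
After move 4 (R'): R=WWGW U=BRWR F=OBGO D=RYYO B=GRGB
After move 5 (F): F=GOOB U=BRYB R=WWRW D=GWYO L=YROY
Query 1: L[0] = Y
Query 2: L[3] = Y
Query 3: U[1] = R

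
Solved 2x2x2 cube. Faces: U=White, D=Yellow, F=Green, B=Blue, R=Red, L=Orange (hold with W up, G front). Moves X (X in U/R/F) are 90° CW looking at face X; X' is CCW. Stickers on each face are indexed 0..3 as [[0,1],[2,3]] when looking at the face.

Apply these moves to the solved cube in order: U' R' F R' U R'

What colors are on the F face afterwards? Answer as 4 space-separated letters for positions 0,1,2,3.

Answer: R W W Y

Derivation:
After move 1 (U'): U=WWWW F=OOGG R=GGRR B=RRBB L=BBOO
After move 2 (R'): R=GRGR U=WBWR F=OWGW D=YOYG B=YRYB
After move 3 (F): F=GOWW U=WBOB R=WRRR D=GGYG L=BYOO
After move 4 (R'): R=RRWR U=WYOY F=GBWB D=GOYW B=GRGB
After move 5 (U): U=OWYY F=RRWB R=GRWR B=BYGB L=GBOO
After move 6 (R'): R=RRGW U=OGYB F=RWWY D=GRYB B=WYOB
Query: F face = RWWY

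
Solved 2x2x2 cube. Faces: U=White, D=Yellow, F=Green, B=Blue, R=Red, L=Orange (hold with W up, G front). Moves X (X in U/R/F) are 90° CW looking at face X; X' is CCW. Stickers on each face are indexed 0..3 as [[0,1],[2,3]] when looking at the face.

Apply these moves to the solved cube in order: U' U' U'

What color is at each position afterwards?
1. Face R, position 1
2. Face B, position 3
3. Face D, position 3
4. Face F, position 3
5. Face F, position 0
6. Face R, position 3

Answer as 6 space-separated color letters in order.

After move 1 (U'): U=WWWW F=OOGG R=GGRR B=RRBB L=BBOO
After move 2 (U'): U=WWWW F=BBGG R=OORR B=GGBB L=RROO
After move 3 (U'): U=WWWW F=RRGG R=BBRR B=OOBB L=GGOO
Query 1: R[1] = B
Query 2: B[3] = B
Query 3: D[3] = Y
Query 4: F[3] = G
Query 5: F[0] = R
Query 6: R[3] = R

Answer: B B Y G R R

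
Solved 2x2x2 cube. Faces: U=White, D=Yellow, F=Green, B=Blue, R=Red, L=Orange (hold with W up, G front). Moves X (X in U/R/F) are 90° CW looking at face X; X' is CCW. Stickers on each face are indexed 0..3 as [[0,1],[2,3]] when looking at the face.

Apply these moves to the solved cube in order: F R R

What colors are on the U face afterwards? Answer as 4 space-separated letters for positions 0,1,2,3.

After move 1 (F): F=GGGG U=WWOO R=WRWR D=RRYY L=OYOY
After move 2 (R): R=WWRR U=WGOG F=GRGY D=RBYB B=OBWB
After move 3 (R): R=RWRW U=WROY F=GBGB D=RWYO B=GBGB
Query: U face = WROY

Answer: W R O Y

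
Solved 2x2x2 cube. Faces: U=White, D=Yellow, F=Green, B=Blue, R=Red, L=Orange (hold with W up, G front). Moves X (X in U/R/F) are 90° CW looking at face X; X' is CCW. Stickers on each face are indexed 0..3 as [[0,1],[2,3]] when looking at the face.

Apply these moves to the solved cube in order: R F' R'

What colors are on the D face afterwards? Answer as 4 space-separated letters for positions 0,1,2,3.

After move 1 (R): R=RRRR U=WGWG F=GYGY D=YBYB B=WBWB
After move 2 (F'): F=YYGG U=WGRR R=BRYR D=OOYB L=OGOW
After move 3 (R'): R=RRBY U=WWRW F=YGGR D=OYYG B=BBOB
Query: D face = OYYG

Answer: O Y Y G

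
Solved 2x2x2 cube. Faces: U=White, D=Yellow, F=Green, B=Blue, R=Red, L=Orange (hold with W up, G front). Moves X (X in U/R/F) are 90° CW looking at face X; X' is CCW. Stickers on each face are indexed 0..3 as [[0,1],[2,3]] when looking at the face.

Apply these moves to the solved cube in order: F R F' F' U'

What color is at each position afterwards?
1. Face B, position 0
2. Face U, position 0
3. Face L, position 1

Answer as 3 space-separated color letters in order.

Answer: Y G B

Derivation:
After move 1 (F): F=GGGG U=WWOO R=WRWR D=RRYY L=OYOY
After move 2 (R): R=WWRR U=WGOG F=GRGY D=RBYB B=OBWB
After move 3 (F'): F=RYGG U=WGWR R=BWRR D=YYYB L=OGOO
After move 4 (F'): F=YGRG U=WGBR R=YWYR D=GOYB L=OROW
After move 5 (U'): U=GRWB F=ORRG R=YGYR B=YWWB L=OBOW
Query 1: B[0] = Y
Query 2: U[0] = G
Query 3: L[1] = B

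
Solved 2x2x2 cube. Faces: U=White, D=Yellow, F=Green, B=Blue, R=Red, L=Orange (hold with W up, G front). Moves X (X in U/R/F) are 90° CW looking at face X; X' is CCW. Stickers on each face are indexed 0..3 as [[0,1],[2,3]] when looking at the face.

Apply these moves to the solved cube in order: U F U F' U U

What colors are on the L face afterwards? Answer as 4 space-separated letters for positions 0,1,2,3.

After move 1 (U): U=WWWW F=RRGG R=BBRR B=OOBB L=GGOO
After move 2 (F): F=GRGR U=WWOG R=WBWR D=RBYY L=GYOY
After move 3 (U): U=OWGW F=WBGR R=OOWR B=GYBB L=GROY
After move 4 (F'): F=BRWG U=OWOW R=BORR D=RYYY L=GWOG
After move 5 (U): U=OOWW F=BOWG R=GYRR B=GWBB L=BROG
After move 6 (U): U=WOWO F=GYWG R=GWRR B=BRBB L=BOOG
Query: L face = BOOG

Answer: B O O G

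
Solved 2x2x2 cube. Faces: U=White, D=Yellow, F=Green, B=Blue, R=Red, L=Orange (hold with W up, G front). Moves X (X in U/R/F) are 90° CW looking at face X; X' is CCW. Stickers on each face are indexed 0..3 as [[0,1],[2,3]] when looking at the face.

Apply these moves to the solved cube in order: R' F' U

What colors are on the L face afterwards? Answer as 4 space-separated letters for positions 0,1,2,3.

After move 1 (R'): R=RRRR U=WBWB F=GWGW D=YGYG B=YBYB
After move 2 (F'): F=WWGG U=WBRR R=GRYR D=OOYG L=OBOW
After move 3 (U): U=RWRB F=GRGG R=YBYR B=OBYB L=WWOW
Query: L face = WWOW

Answer: W W O W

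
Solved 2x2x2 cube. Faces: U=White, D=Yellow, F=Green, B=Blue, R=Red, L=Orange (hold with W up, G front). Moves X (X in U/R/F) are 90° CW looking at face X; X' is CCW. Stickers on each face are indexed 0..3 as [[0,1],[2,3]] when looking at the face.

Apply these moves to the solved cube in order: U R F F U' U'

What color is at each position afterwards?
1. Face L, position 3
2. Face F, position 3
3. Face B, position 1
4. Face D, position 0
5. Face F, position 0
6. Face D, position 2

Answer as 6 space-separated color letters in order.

Answer: R R G G W Y

Derivation:
After move 1 (U): U=WWWW F=RRGG R=BBRR B=OOBB L=GGOO
After move 2 (R): R=RBRB U=WRWG F=RYGY D=YBYO B=WOWB
After move 3 (F): F=GRYY U=WROG R=WBGB D=RRYO L=GYOB
After move 4 (F): F=YGYR U=WRBY R=OBGB D=GWYO L=GROR
After move 5 (U'): U=RYWB F=GRYR R=YGGB B=OBWB L=WOOR
After move 6 (U'): U=YBRW F=WOYR R=GRGB B=YGWB L=OBOR
Query 1: L[3] = R
Query 2: F[3] = R
Query 3: B[1] = G
Query 4: D[0] = G
Query 5: F[0] = W
Query 6: D[2] = Y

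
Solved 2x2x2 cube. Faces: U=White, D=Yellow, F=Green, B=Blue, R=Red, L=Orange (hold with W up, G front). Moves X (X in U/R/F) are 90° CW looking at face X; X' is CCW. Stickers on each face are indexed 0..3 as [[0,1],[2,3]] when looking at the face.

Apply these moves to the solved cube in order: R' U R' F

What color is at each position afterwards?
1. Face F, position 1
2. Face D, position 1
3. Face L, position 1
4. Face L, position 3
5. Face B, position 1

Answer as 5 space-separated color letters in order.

Answer: R B Y R O

Derivation:
After move 1 (R'): R=RRRR U=WBWB F=GWGW D=YGYG B=YBYB
After move 2 (U): U=WWBB F=RRGW R=YBRR B=OOYB L=GWOO
After move 3 (R'): R=BRYR U=WYBO F=RWGB D=YRYW B=GOGB
After move 4 (F): F=GRBW U=WYOW R=BROR D=YBYW L=GYOR
Query 1: F[1] = R
Query 2: D[1] = B
Query 3: L[1] = Y
Query 4: L[3] = R
Query 5: B[1] = O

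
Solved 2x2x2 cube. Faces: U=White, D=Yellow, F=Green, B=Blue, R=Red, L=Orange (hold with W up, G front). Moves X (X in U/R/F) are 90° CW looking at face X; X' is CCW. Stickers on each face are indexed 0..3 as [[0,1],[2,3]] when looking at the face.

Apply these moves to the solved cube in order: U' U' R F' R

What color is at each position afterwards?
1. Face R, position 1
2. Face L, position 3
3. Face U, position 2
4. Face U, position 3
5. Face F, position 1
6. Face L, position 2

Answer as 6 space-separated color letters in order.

Answer: B W R G O O

Derivation:
After move 1 (U'): U=WWWW F=OOGG R=GGRR B=RRBB L=BBOO
After move 2 (U'): U=WWWW F=BBGG R=OORR B=GGBB L=RROO
After move 3 (R): R=RORO U=WBWG F=BYGY D=YBYG B=WGWB
After move 4 (F'): F=YYBG U=WBRR R=BOYO D=ROYG L=RGOW
After move 5 (R): R=YBOO U=WYRG F=YOBG D=RWYW B=RGBB
Query 1: R[1] = B
Query 2: L[3] = W
Query 3: U[2] = R
Query 4: U[3] = G
Query 5: F[1] = O
Query 6: L[2] = O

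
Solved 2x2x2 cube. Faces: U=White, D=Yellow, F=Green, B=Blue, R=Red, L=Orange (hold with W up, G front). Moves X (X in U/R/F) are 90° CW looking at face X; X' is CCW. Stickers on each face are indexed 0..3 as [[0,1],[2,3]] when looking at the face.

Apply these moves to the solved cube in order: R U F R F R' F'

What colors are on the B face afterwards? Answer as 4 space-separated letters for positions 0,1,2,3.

Answer: O O G B

Derivation:
After move 1 (R): R=RRRR U=WGWG F=GYGY D=YBYB B=WBWB
After move 2 (U): U=WWGG F=RRGY R=WBRR B=OOWB L=GYOO
After move 3 (F): F=GRYR U=WWOY R=GBGR D=RWYB L=GYOB
After move 4 (R): R=GGRB U=WROR F=GWYB D=RWYO B=YOWB
After move 5 (F): F=YGBW U=WRBY R=OGRB D=RGYO L=GROW
After move 6 (R'): R=GBOR U=WWBY F=YRBY D=RGYW B=OOGB
After move 7 (F'): F=RYYB U=WWGO R=GBRR D=RWYW L=GYOB
Query: B face = OOGB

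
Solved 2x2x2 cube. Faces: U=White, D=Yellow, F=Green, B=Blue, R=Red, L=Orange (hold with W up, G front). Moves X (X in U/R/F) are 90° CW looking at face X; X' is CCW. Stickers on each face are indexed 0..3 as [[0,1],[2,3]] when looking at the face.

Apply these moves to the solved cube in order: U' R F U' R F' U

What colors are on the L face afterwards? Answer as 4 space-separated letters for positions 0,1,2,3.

Answer: R R O W

Derivation:
After move 1 (U'): U=WWWW F=OOGG R=GGRR B=RRBB L=BBOO
After move 2 (R): R=RGRG U=WOWG F=OYGY D=YBYR B=WRWB
After move 3 (F): F=GOYY U=WOOB R=WGGG D=RRYR L=BYOB
After move 4 (U'): U=OBWO F=BYYY R=GOGG B=WGWB L=WROB
After move 5 (R): R=GGGO U=OYWY F=BRYR D=RWYW B=OGBB
After move 6 (F'): F=RRBY U=OYGG R=WGRO D=RBYW L=WYOW
After move 7 (U): U=GOGY F=WGBY R=OGRO B=WYBB L=RROW
Query: L face = RROW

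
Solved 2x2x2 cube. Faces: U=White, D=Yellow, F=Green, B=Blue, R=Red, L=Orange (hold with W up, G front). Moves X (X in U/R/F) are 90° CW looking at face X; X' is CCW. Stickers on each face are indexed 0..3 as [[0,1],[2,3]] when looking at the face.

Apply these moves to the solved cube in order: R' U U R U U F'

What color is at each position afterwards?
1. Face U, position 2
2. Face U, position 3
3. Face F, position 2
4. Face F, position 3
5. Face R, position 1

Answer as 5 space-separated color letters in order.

Answer: R R W G R

Derivation:
After move 1 (R'): R=RRRR U=WBWB F=GWGW D=YGYG B=YBYB
After move 2 (U): U=WWBB F=RRGW R=YBRR B=OOYB L=GWOO
After move 3 (U): U=BWBW F=YBGW R=OORR B=GWYB L=RROO
After move 4 (R): R=RORO U=BBBW F=YGGG D=YYYG B=WWWB
After move 5 (U): U=BBWB F=ROGG R=WWRO B=RRWB L=YGOO
After move 6 (U): U=WBBB F=WWGG R=RRRO B=YGWB L=ROOO
After move 7 (F'): F=WGWG U=WBRR R=YRYO D=OOYG L=RBOB
Query 1: U[2] = R
Query 2: U[3] = R
Query 3: F[2] = W
Query 4: F[3] = G
Query 5: R[1] = R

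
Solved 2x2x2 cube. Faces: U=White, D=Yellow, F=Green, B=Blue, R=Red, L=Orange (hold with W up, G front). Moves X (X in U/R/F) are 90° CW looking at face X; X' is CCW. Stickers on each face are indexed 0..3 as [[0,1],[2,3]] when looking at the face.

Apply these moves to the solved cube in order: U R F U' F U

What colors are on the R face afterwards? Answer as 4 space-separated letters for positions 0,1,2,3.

Answer: W B O B

Derivation:
After move 1 (U): U=WWWW F=RRGG R=BBRR B=OOBB L=GGOO
After move 2 (R): R=RBRB U=WRWG F=RYGY D=YBYO B=WOWB
After move 3 (F): F=GRYY U=WROG R=WBGB D=RRYO L=GYOB
After move 4 (U'): U=RGWO F=GYYY R=GRGB B=WBWB L=WOOB
After move 5 (F): F=YGYY U=RGBO R=WROB D=GGYO L=WROR
After move 6 (U): U=BROG F=WRYY R=WBOB B=WRWB L=YGOR
Query: R face = WBOB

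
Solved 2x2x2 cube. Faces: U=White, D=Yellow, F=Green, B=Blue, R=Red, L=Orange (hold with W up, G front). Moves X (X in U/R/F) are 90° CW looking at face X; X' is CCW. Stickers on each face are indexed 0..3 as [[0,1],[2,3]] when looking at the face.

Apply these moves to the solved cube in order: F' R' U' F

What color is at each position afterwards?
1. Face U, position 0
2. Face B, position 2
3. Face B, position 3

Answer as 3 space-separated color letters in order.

Answer: B O B

Derivation:
After move 1 (F'): F=GGGG U=WWRR R=YRYR D=OOYY L=OWOW
After move 2 (R'): R=RRYY U=WBRB F=GWGR D=OGYG B=YBOB
After move 3 (U'): U=BBWR F=OWGR R=GWYY B=RROB L=YBOW
After move 4 (F): F=GORW U=BBWB R=WWRY D=YGYG L=YOOG
Query 1: U[0] = B
Query 2: B[2] = O
Query 3: B[3] = B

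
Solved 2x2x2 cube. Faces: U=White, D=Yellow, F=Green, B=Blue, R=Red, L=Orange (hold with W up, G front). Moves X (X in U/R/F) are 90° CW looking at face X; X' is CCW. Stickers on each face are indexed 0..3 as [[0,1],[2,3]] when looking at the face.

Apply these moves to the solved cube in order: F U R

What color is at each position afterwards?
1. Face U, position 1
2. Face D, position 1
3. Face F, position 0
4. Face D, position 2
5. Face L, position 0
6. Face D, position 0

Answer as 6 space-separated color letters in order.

Answer: R B W Y G R

Derivation:
After move 1 (F): F=GGGG U=WWOO R=WRWR D=RRYY L=OYOY
After move 2 (U): U=OWOW F=WRGG R=BBWR B=OYBB L=GGOY
After move 3 (R): R=WBRB U=OROG F=WRGY D=RBYO B=WYWB
Query 1: U[1] = R
Query 2: D[1] = B
Query 3: F[0] = W
Query 4: D[2] = Y
Query 5: L[0] = G
Query 6: D[0] = R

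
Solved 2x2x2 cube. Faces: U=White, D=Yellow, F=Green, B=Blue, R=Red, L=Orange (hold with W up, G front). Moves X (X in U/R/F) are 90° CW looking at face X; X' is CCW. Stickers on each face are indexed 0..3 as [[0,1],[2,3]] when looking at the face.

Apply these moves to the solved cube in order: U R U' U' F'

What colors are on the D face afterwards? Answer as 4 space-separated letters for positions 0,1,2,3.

Answer: B O Y O

Derivation:
After move 1 (U): U=WWWW F=RRGG R=BBRR B=OOBB L=GGOO
After move 2 (R): R=RBRB U=WRWG F=RYGY D=YBYO B=WOWB
After move 3 (U'): U=RGWW F=GGGY R=RYRB B=RBWB L=WOOO
After move 4 (U'): U=GWRW F=WOGY R=GGRB B=RYWB L=RBOO
After move 5 (F'): F=OYWG U=GWGR R=BGYB D=BOYO L=RWOR
Query: D face = BOYO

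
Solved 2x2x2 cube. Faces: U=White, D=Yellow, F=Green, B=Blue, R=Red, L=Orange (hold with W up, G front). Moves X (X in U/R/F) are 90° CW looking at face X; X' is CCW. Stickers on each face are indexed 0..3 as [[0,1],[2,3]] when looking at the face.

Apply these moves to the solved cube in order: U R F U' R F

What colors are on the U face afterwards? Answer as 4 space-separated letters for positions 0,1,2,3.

Answer: R Y B O

Derivation:
After move 1 (U): U=WWWW F=RRGG R=BBRR B=OOBB L=GGOO
After move 2 (R): R=RBRB U=WRWG F=RYGY D=YBYO B=WOWB
After move 3 (F): F=GRYY U=WROG R=WBGB D=RRYO L=GYOB
After move 4 (U'): U=RGWO F=GYYY R=GRGB B=WBWB L=WOOB
After move 5 (R): R=GGBR U=RYWY F=GRYO D=RWYW B=OBGB
After move 6 (F): F=YGOR U=RYBO R=WGYR D=BGYW L=WROW
Query: U face = RYBO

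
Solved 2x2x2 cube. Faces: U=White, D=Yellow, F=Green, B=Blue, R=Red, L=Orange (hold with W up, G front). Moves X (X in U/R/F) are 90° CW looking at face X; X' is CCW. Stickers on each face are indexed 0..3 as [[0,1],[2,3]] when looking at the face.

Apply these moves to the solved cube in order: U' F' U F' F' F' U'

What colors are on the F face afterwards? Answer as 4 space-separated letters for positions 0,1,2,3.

Answer: O B G G

Derivation:
After move 1 (U'): U=WWWW F=OOGG R=GGRR B=RRBB L=BBOO
After move 2 (F'): F=OGOG U=WWGR R=YGYR D=BOYY L=BWOW
After move 3 (U): U=GWRW F=YGOG R=RRYR B=BWBB L=OGOW
After move 4 (F'): F=GGYO U=GWRY R=ORBR D=GWYY L=OWOR
After move 5 (F'): F=GOGY U=GWOB R=WRGR D=WRYY L=OYOR
After move 6 (F'): F=OYGG U=GWWG R=RRWR D=YRYY L=OBOO
After move 7 (U'): U=WGGW F=OBGG R=OYWR B=RRBB L=BWOO
Query: F face = OBGG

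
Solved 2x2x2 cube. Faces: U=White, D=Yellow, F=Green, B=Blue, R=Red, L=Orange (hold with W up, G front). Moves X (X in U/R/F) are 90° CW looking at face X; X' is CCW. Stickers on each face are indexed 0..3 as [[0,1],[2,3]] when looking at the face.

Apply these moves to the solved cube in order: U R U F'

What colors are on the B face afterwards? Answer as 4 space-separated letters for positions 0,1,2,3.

Answer: G G W B

Derivation:
After move 1 (U): U=WWWW F=RRGG R=BBRR B=OOBB L=GGOO
After move 2 (R): R=RBRB U=WRWG F=RYGY D=YBYO B=WOWB
After move 3 (U): U=WWGR F=RBGY R=WORB B=GGWB L=RYOO
After move 4 (F'): F=BYRG U=WWWR R=BOYB D=YOYO L=RROG
Query: B face = GGWB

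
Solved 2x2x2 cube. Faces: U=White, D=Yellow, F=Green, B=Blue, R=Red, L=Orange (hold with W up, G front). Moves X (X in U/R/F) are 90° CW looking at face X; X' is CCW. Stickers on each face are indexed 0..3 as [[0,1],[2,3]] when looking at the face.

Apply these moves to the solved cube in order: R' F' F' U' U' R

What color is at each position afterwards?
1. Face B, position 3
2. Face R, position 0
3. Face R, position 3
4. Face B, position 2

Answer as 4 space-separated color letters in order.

After move 1 (R'): R=RRRR U=WBWB F=GWGW D=YGYG B=YBYB
After move 2 (F'): F=WWGG U=WBRR R=GRYR D=OOYG L=OBOW
After move 3 (F'): F=WGWG U=WBGY R=OROR D=BWYG L=OROR
After move 4 (U'): U=BYWG F=ORWG R=WGOR B=ORYB L=YBOR
After move 5 (U'): U=YGBW F=YBWG R=OROR B=WGYB L=OROR
After move 6 (R): R=OORR U=YBBG F=YWWG D=BYYW B=WGGB
Query 1: B[3] = B
Query 2: R[0] = O
Query 3: R[3] = R
Query 4: B[2] = G

Answer: B O R G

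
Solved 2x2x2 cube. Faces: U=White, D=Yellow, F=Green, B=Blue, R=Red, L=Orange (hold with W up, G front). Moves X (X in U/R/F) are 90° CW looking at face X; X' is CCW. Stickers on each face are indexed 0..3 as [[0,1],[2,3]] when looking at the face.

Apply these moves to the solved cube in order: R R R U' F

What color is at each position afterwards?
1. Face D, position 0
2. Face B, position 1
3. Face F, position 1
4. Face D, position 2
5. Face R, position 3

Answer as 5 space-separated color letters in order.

After move 1 (R): R=RRRR U=WGWG F=GYGY D=YBYB B=WBWB
After move 2 (R): R=RRRR U=WYWY F=GBGB D=YWYW B=GBGB
After move 3 (R): R=RRRR U=WBWB F=GWGW D=YGYG B=YBYB
After move 4 (U'): U=BBWW F=OOGW R=GWRR B=RRYB L=YBOO
After move 5 (F): F=GOWO U=BBOB R=WWWR D=RGYG L=YYOG
Query 1: D[0] = R
Query 2: B[1] = R
Query 3: F[1] = O
Query 4: D[2] = Y
Query 5: R[3] = R

Answer: R R O Y R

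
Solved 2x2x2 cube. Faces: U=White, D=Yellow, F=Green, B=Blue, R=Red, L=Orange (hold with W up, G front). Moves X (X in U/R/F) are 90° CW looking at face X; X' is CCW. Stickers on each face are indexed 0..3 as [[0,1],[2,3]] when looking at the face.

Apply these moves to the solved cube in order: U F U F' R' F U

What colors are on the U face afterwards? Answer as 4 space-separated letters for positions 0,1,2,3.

Answer: G O W B

Derivation:
After move 1 (U): U=WWWW F=RRGG R=BBRR B=OOBB L=GGOO
After move 2 (F): F=GRGR U=WWOG R=WBWR D=RBYY L=GYOY
After move 3 (U): U=OWGW F=WBGR R=OOWR B=GYBB L=GROY
After move 4 (F'): F=BRWG U=OWOW R=BORR D=RYYY L=GWOG
After move 5 (R'): R=ORBR U=OBOG F=BWWW D=RRYG B=YYYB
After move 6 (F): F=WBWW U=OBGW R=ORGR D=BOYG L=GROR
After move 7 (U): U=GOWB F=ORWW R=YYGR B=GRYB L=WBOR
Query: U face = GOWB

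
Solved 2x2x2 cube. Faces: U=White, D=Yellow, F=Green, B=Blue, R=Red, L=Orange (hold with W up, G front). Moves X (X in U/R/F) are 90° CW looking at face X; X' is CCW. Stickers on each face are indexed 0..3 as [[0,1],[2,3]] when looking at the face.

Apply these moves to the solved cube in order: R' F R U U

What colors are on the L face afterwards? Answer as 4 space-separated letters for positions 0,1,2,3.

Answer: B W O G

Derivation:
After move 1 (R'): R=RRRR U=WBWB F=GWGW D=YGYG B=YBYB
After move 2 (F): F=GGWW U=WBOO R=WRBR D=RRYG L=OYOG
After move 3 (R): R=BWRR U=WGOW F=GRWG D=RYYY B=OBBB
After move 4 (U): U=OWWG F=BWWG R=OBRR B=OYBB L=GROG
After move 5 (U): U=WOGW F=OBWG R=OYRR B=GRBB L=BWOG
Query: L face = BWOG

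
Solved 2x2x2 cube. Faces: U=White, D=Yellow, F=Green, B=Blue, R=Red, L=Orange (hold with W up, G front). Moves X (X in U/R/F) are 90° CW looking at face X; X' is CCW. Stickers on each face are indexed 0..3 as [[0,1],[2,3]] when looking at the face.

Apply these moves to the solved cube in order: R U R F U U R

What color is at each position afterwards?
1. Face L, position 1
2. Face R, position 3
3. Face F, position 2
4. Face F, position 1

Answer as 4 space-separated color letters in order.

After move 1 (R): R=RRRR U=WGWG F=GYGY D=YBYB B=WBWB
After move 2 (U): U=WWGG F=RRGY R=WBRR B=OOWB L=GYOO
After move 3 (R): R=RWRB U=WRGY F=RBGB D=YWYO B=GOWB
After move 4 (F): F=GRBB U=WROY R=GWYB D=RRYO L=GYOW
After move 5 (U): U=OWYR F=GWBB R=GOYB B=GYWB L=GROW
After move 6 (U): U=YORW F=GOBB R=GYYB B=GRWB L=GWOW
After move 7 (R): R=YGBY U=YORB F=GRBO D=RWYG B=WROB
Query 1: L[1] = W
Query 2: R[3] = Y
Query 3: F[2] = B
Query 4: F[1] = R

Answer: W Y B R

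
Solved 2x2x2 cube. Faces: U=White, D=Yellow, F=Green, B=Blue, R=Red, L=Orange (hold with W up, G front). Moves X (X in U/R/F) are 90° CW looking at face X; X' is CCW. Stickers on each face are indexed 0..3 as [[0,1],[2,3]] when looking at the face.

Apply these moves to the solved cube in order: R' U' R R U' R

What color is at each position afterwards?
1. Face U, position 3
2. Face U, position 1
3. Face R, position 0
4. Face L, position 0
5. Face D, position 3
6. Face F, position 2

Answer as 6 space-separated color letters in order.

Answer: R B W W R G

Derivation:
After move 1 (R'): R=RRRR U=WBWB F=GWGW D=YGYG B=YBYB
After move 2 (U'): U=BBWW F=OOGW R=GWRR B=RRYB L=YBOO
After move 3 (R): R=RGRW U=BOWW F=OGGG D=YYYR B=WRBB
After move 4 (R): R=RRWG U=BGWG F=OYGR D=YBYW B=WROB
After move 5 (U'): U=GGBW F=YBGR R=OYWG B=RROB L=WROO
After move 6 (R): R=WOGY U=GBBR F=YBGW D=YOYR B=WRGB
Query 1: U[3] = R
Query 2: U[1] = B
Query 3: R[0] = W
Query 4: L[0] = W
Query 5: D[3] = R
Query 6: F[2] = G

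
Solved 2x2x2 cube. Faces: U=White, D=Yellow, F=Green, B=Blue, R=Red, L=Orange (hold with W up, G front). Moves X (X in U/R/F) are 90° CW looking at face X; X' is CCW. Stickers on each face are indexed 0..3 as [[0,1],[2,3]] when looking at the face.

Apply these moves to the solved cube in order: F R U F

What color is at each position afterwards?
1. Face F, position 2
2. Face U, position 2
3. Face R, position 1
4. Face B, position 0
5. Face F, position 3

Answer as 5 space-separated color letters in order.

Answer: Y Y B O W

Derivation:
After move 1 (F): F=GGGG U=WWOO R=WRWR D=RRYY L=OYOY
After move 2 (R): R=WWRR U=WGOG F=GRGY D=RBYB B=OBWB
After move 3 (U): U=OWGG F=WWGY R=OBRR B=OYWB L=GROY
After move 4 (F): F=GWYW U=OWYR R=GBGR D=ROYB L=GROB
Query 1: F[2] = Y
Query 2: U[2] = Y
Query 3: R[1] = B
Query 4: B[0] = O
Query 5: F[3] = W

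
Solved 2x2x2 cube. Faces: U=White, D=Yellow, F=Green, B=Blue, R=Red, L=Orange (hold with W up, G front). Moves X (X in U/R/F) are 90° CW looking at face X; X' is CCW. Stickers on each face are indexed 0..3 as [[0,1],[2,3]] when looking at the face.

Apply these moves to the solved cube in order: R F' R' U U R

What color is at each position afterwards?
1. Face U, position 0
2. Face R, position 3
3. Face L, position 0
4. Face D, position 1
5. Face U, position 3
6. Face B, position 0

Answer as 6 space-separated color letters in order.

Answer: W G R O R W

Derivation:
After move 1 (R): R=RRRR U=WGWG F=GYGY D=YBYB B=WBWB
After move 2 (F'): F=YYGG U=WGRR R=BRYR D=OOYB L=OGOW
After move 3 (R'): R=RRBY U=WWRW F=YGGR D=OYYG B=BBOB
After move 4 (U): U=RWWW F=RRGR R=BBBY B=OGOB L=YGOW
After move 5 (U): U=WRWW F=BBGR R=OGBY B=YGOB L=RROW
After move 6 (R): R=BOYG U=WBWR F=BYGG D=OOYY B=WGRB
Query 1: U[0] = W
Query 2: R[3] = G
Query 3: L[0] = R
Query 4: D[1] = O
Query 5: U[3] = R
Query 6: B[0] = W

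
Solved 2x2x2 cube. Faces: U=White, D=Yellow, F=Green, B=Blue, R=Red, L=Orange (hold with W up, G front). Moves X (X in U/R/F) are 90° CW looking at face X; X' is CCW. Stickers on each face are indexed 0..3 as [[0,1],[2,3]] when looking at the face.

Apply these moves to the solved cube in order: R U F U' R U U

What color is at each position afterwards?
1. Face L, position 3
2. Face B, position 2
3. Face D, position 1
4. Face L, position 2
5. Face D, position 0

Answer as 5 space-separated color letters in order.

Answer: B Y W O R

Derivation:
After move 1 (R): R=RRRR U=WGWG F=GYGY D=YBYB B=WBWB
After move 2 (U): U=WWGG F=RRGY R=WBRR B=OOWB L=GYOO
After move 3 (F): F=GRYR U=WWOY R=GBGR D=RWYB L=GYOB
After move 4 (U'): U=WYWO F=GYYR R=GRGR B=GBWB L=OOOB
After move 5 (R): R=GGRR U=WYWR F=GWYB D=RWYG B=OBYB
After move 6 (U): U=WWRY F=GGYB R=OBRR B=OOYB L=GWOB
After move 7 (U): U=RWYW F=OBYB R=OORR B=GWYB L=GGOB
Query 1: L[3] = B
Query 2: B[2] = Y
Query 3: D[1] = W
Query 4: L[2] = O
Query 5: D[0] = R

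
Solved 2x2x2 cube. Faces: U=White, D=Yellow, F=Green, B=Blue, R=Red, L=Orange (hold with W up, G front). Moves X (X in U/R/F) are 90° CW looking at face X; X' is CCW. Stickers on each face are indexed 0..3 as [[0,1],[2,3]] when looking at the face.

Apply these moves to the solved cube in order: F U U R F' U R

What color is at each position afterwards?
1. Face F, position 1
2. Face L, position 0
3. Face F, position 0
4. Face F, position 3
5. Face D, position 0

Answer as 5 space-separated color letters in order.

Answer: Y R B G R

Derivation:
After move 1 (F): F=GGGG U=WWOO R=WRWR D=RRYY L=OYOY
After move 2 (U): U=OWOW F=WRGG R=BBWR B=OYBB L=GGOY
After move 3 (U): U=OOWW F=BBGG R=OYWR B=GGBB L=WROY
After move 4 (R): R=WORY U=OBWG F=BRGY D=RBYG B=WGOB
After move 5 (F'): F=RYBG U=OBWR R=BORY D=RYYG L=WGOW
After move 6 (U): U=WORB F=BOBG R=WGRY B=WGOB L=RYOW
After move 7 (R): R=RWYG U=WORG F=BYBG D=ROYW B=BGOB
Query 1: F[1] = Y
Query 2: L[0] = R
Query 3: F[0] = B
Query 4: F[3] = G
Query 5: D[0] = R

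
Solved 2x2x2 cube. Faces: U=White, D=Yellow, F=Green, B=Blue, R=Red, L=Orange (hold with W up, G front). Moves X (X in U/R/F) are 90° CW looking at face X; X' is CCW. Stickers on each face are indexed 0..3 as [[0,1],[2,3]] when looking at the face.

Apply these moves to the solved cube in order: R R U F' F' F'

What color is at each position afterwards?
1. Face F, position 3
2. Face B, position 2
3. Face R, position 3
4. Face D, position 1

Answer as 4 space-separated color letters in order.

Answer: R G R G

Derivation:
After move 1 (R): R=RRRR U=WGWG F=GYGY D=YBYB B=WBWB
After move 2 (R): R=RRRR U=WYWY F=GBGB D=YWYW B=GBGB
After move 3 (U): U=WWYY F=RRGB R=GBRR B=OOGB L=GBOO
After move 4 (F'): F=RBRG U=WWGR R=WBYR D=BOYW L=GYOY
After move 5 (F'): F=BGRR U=WWWY R=OBBR D=YYYW L=GROG
After move 6 (F'): F=GRBR U=WWOB R=YBYR D=RGYW L=GYOW
Query 1: F[3] = R
Query 2: B[2] = G
Query 3: R[3] = R
Query 4: D[1] = G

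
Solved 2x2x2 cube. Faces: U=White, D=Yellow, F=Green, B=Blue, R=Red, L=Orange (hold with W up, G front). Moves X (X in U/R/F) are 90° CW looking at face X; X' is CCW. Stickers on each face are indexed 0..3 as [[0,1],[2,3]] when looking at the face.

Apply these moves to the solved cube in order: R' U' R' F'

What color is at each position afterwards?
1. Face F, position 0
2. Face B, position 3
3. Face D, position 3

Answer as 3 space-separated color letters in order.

Answer: B B W

Derivation:
After move 1 (R'): R=RRRR U=WBWB F=GWGW D=YGYG B=YBYB
After move 2 (U'): U=BBWW F=OOGW R=GWRR B=RRYB L=YBOO
After move 3 (R'): R=WRGR U=BYWR F=OBGW D=YOYW B=GRGB
After move 4 (F'): F=BWOG U=BYWG R=ORYR D=BOYW L=YROW
Query 1: F[0] = B
Query 2: B[3] = B
Query 3: D[3] = W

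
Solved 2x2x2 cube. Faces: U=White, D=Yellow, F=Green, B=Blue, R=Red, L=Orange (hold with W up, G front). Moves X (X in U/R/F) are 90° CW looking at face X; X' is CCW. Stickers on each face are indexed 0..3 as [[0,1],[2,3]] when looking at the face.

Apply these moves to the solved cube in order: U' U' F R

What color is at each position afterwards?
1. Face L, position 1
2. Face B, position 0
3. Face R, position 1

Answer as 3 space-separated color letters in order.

Answer: Y R W

Derivation:
After move 1 (U'): U=WWWW F=OOGG R=GGRR B=RRBB L=BBOO
After move 2 (U'): U=WWWW F=BBGG R=OORR B=GGBB L=RROO
After move 3 (F): F=GBGB U=WWOR R=WOWR D=ROYY L=RYOY
After move 4 (R): R=WWRO U=WBOB F=GOGY D=RBYG B=RGWB
Query 1: L[1] = Y
Query 2: B[0] = R
Query 3: R[1] = W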